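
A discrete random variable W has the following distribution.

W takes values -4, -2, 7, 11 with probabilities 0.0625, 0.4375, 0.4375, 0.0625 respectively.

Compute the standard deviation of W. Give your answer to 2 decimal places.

E[W] = (-4)(0.0625) + (-2)(0.4375) + (7)(0.4375) + (11)(0.0625) = 2.625
E[W²] = (-4)²(0.0625) + (-2)²(0.4375) + (7)²(0.4375) + (11)²(0.0625) = 31.75
Var(W) = E[W²] − (E[W])² = 31.75 − (2.625)² = 24.859375
SD(W) = √24.859375 ≈ 4.99

4.99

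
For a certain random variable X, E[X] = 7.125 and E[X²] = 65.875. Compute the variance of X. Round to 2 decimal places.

15.11

V(X) = 65.875 − (7.125)² = 15.109375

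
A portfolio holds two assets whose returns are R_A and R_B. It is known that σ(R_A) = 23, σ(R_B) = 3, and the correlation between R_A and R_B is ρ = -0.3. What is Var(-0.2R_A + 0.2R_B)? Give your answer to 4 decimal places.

Var(R_A) = (23)² = 529;  Var(R_B) = (3)² = 9
cov(R_A,R_B) = ρ·σ(R_A)·σ(R_B) = -0.3·23·3 = -20.7
Var(-0.2R_A + 0.2R_B) = (-0.2)²·Var(R_A) + (0.2)²·Var(R_B) + 2·(-0.2)·(0.2)·cov(R_A,R_B)
= 0.04·529 + 0.04·9 + -0.08·-20.7 = 23.176

23.1760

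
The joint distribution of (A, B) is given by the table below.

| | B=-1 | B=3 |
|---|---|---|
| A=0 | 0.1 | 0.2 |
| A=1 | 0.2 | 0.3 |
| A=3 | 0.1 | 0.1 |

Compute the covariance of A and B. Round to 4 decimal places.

-0.2400

E[A] = 1.1,  E[B] = 1.4
E[AB] = 1.3
Cov(A,B) = E[AB] − E[A]E[B] = 1.3 − (1.1)(1.4) = -0.24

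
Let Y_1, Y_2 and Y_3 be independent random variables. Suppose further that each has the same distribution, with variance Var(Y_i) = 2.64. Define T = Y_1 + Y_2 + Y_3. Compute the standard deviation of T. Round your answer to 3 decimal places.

By independence, Var(T) = (1)²Var(Y_1) + (1)²Var(Y_2) + (1)²Var(Y_3)
= (1)²·2.64 + (1)²·2.64 + (1)²·2.64 = 7.92
sd(T) = √7.92 ≈ 2.814

2.814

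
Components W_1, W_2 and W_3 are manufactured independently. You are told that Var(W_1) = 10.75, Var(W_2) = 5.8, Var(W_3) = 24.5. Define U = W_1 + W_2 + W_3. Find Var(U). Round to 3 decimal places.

41.050

By independence, Var(U) = (1)²Var(W_1) + (1)²Var(W_2) + (1)²Var(W_3)
= (1)²·10.75 + (1)²·5.8 + (1)²·24.5 = 41.05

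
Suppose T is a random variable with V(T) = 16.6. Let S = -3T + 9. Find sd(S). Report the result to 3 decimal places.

V(-3T + 9) = (-3)²·16.6 = 149.4
sd(S) = √149.4 ≈ 12.223

12.223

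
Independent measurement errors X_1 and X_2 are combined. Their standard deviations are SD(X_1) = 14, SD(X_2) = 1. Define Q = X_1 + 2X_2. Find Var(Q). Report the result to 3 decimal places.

Var(X_1) = 196, Var(X_2) = 1
By independence, Var(Q) = (1)²Var(X_1) + (2)²Var(X_2)
= (1)²·196 + (2)²·1 = 200

200.000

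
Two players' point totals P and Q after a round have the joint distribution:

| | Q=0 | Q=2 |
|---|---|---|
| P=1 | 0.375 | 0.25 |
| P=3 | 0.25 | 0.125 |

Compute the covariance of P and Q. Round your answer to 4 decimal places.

-0.0625

E[P] = 1.75,  E[Q] = 0.75
E[PQ] = 1.25
cov(P,Q) = E[PQ] − E[P]E[Q] = 1.25 − (1.75)(0.75) = -0.0625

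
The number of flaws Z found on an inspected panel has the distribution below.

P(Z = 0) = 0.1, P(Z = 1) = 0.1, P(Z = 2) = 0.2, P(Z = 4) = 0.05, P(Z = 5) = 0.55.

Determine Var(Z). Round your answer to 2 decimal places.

3.55

E[Z] = (0)(0.1) + (1)(0.1) + (2)(0.2) + (4)(0.05) + (5)(0.55) = 3.45
E[Z²] = (0)²(0.1) + (1)²(0.1) + (2)²(0.2) + (4)²(0.05) + (5)²(0.55) = 15.45
Var(Z) = E[Z²] − (E[Z])² = 15.45 − (3.45)² = 3.5475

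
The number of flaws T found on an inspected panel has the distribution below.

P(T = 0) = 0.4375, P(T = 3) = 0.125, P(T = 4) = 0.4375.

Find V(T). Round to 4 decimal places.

3.6094

E[T] = (0)(0.4375) + (3)(0.125) + (4)(0.4375) = 2.125
E[T²] = (0)²(0.4375) + (3)²(0.125) + (4)²(0.4375) = 8.125
V(T) = E[T²] − (E[T])² = 8.125 − (2.125)² = 3.609375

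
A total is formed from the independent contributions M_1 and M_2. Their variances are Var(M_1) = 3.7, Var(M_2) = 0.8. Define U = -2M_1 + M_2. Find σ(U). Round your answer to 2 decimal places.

By independence, Var(U) = (-2)²Var(M_1) + (1)²Var(M_2)
= (-2)²·3.7 + (1)²·0.8 = 15.6
σ(U) = √15.6 ≈ 3.95

3.95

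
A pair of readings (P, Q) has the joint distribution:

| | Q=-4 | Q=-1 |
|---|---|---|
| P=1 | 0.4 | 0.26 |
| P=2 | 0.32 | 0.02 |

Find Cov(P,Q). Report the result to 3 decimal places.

E[P] = 1.34,  E[Q] = -3.16
E[PQ] = -4.46
Cov(P,Q) = E[PQ] − E[P]E[Q] = -4.46 − (1.34)(-3.16) = -0.2256

-0.226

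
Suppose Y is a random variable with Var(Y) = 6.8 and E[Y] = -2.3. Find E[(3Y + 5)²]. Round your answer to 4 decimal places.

64.8100

E[3Y + 5] = 3·-2.3 + 5 = -1.9
Var(3Y + 5) = (3)²·6.8 = 61.2
E[(3Y + 5)²] = Var((3Y + 5)) + (E[(3Y + 5)])² = 61.2 + (-1.9)² = 64.81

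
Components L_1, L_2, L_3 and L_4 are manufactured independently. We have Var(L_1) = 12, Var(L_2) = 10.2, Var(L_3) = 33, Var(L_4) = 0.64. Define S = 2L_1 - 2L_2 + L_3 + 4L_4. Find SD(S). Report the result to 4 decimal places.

By independence, Var(S) = (2)²Var(L_1) + (-2)²Var(L_2) + (1)²Var(L_3) + (4)²Var(L_4)
= (2)²·12 + (-2)²·10.2 + (1)²·33 + (4)²·0.64 = 132.04
SD(S) = √132.04 ≈ 11.4909

11.4909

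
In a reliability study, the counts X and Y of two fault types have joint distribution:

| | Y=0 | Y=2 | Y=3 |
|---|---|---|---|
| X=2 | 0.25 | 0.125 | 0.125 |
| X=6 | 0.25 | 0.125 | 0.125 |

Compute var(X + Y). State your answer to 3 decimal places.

5.688

E[X] = 4,  E[Y] = 1.25,  E[XY] = 5
var(X) = 20 − (4)² = 4;  var(Y) = 3.25 − (1.25)² = 1.6875
Cov(X,Y) = 5 − (4)(1.25) = 0
var(X + Y) = (1)²·4 + (1)²·1.6875 + 2·(1)·(1)·0 = 5.6875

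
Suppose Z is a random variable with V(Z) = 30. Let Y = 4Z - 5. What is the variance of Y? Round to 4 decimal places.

V(4Z - 5) = (4)²·V(Z) = 16·30 = 480

480.0000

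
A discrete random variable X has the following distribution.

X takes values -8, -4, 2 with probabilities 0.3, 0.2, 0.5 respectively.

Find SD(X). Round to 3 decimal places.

4.423

E[X] = (-8)(0.3) + (-4)(0.2) + (2)(0.5) = -2.2
E[X²] = (-8)²(0.3) + (-4)²(0.2) + (2)²(0.5) = 24.4
Var(X) = E[X²] − (E[X])² = 24.4 − (-2.2)² = 19.56
SD(X) = √19.56 ≈ 4.423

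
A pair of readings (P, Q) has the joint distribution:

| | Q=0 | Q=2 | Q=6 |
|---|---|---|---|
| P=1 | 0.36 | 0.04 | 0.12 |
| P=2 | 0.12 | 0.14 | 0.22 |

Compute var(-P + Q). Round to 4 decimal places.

E[P] = 1.48,  E[Q] = 2.4,  E[PQ] = 4
var(P) = 2.44 − (1.48)² = 0.2496;  var(Q) = 12.96 − (2.4)² = 7.2
cov(P,Q) = 4 − (1.48)(2.4) = 0.448
var(-P + Q) = (-1)²·0.2496 + (1)²·7.2 + 2·(-1)·(1)·0.448 = 6.5536

6.5536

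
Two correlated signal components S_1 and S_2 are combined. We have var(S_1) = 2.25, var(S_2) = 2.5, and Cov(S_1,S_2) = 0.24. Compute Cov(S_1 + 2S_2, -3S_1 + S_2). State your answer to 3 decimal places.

Cov(S_1 + 2S_2, -3S_1 + S_2) = (1)(-3)var(S_1) + (2)(1)var(S_2) + [(1)(1) + (2)(-3)]Cov(S_1,S_2)
= -3·2.25 + 2·2.5 + -5·0.24 = -2.95

-2.950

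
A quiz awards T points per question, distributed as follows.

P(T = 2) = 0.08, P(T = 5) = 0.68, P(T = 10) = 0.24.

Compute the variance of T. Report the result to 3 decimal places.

5.798

E[T] = (2)(0.08) + (5)(0.68) + (10)(0.24) = 5.96
E[T²] = (2)²(0.08) + (5)²(0.68) + (10)²(0.24) = 41.32
Var(T) = E[T²] − (E[T])² = 41.32 − (5.96)² = 5.7984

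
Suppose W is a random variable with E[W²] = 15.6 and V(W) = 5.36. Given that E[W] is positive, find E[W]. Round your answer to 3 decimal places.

3.200

(E[W])² = E[W²] − V(W) = 15.6 − 5.36 = 10.24
E[W] = √10.24 = 3.2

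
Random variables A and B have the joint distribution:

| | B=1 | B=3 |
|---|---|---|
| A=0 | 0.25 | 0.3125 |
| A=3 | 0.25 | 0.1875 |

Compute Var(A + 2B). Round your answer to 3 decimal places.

5.465

E[A] = 1.3125,  E[B] = 2,  E[AB] = 2.4375
Var(A) = 3.9375 − (1.3125)² = 2.21484375;  Var(B) = 5 − (2)² = 1
Cov(A,B) = 2.4375 − (1.3125)(2) = -0.1875
Var(A + 2B) = (1)²·2.21484375 + (2)²·1 + 2·(1)·(2)·-0.1875 = 5.46484375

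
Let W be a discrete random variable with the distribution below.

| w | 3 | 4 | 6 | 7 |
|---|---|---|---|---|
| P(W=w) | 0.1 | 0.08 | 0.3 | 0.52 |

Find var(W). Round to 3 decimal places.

1.736

E[W] = (3)(0.1) + (4)(0.08) + (6)(0.3) + (7)(0.52) = 6.06
E[W²] = (3)²(0.1) + (4)²(0.08) + (6)²(0.3) + (7)²(0.52) = 38.46
var(W) = E[W²] − (E[W])² = 38.46 − (6.06)² = 1.7364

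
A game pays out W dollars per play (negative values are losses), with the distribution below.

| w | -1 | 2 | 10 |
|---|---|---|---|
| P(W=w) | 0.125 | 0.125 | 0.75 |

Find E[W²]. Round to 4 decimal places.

E[W²] = (-1)²(0.125) + (2)²(0.125) + (10)²(0.75) = 75.625

75.6250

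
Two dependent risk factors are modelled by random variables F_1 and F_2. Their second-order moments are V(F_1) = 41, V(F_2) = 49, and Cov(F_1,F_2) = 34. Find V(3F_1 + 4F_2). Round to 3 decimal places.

1969.000

V(3F_1 + 4F_2) = (3)²·V(F_1) + (4)²·V(F_2) + 2·(3)·(4)·Cov(F_1,F_2)
= 9·41 + 16·49 + 24·34 = 1969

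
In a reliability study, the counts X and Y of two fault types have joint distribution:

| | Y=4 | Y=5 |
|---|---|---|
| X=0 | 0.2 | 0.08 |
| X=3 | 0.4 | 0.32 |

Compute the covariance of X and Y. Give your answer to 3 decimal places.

0.096

E[X] = 2.16,  E[Y] = 4.4
E[XY] = 9.6
cov(X,Y) = E[XY] − E[X]E[Y] = 9.6 − (2.16)(4.4) = 0.096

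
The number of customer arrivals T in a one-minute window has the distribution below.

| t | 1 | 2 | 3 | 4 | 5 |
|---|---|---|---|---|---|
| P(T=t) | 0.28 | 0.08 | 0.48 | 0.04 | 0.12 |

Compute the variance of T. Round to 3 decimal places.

E[T] = (1)(0.28) + (2)(0.08) + (3)(0.48) + (4)(0.04) + (5)(0.12) = 2.64
E[T²] = (1)²(0.28) + (2)²(0.08) + (3)²(0.48) + (4)²(0.04) + (5)²(0.12) = 8.56
var(T) = E[T²] − (E[T])² = 8.56 − (2.64)² = 1.5904

1.590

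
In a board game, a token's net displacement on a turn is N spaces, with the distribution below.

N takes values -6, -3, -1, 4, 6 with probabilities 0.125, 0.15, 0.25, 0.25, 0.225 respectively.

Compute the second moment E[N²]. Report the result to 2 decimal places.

18.20

E[N²] = (-6)²(0.125) + (-3)²(0.15) + (-1)²(0.25) + (4)²(0.25) + (6)²(0.225) = 18.2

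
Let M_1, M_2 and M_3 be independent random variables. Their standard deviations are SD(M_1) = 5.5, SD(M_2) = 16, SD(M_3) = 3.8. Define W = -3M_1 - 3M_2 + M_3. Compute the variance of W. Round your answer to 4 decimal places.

2590.6900

Var(M_1) = 30.25, Var(M_2) = 256, Var(M_3) = 14.44
By independence, Var(W) = (-3)²Var(M_1) + (-3)²Var(M_2) + (1)²Var(M_3)
= (-3)²·30.25 + (-3)²·256 + (1)²·14.44 = 2590.69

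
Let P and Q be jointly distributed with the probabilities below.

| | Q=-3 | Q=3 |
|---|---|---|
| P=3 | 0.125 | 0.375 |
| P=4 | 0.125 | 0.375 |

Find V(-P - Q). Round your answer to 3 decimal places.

E[P] = 3.5,  E[Q] = 1.5,  E[PQ] = 5.25
V(P) = 12.5 − (3.5)² = 0.25;  V(Q) = 9 − (1.5)² = 6.75
cov(P,Q) = 5.25 − (3.5)(1.5) = 0
V(-P - Q) = (-1)²·0.25 + (-1)²·6.75 + 2·(-1)·(-1)·0 = 7

7.000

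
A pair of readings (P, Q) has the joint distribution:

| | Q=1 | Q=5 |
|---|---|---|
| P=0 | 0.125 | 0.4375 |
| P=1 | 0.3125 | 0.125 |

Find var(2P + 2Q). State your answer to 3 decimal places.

12.859

E[P] = 0.4375,  E[Q] = 3.25,  E[PQ] = 0.9375
var(P) = 0.4375 − (0.4375)² = 0.24609375;  var(Q) = 14.5 − (3.25)² = 3.9375
Cov(P,Q) = 0.9375 − (0.4375)(3.25) = -0.484375
var(2P + 2Q) = (2)²·0.24609375 + (2)²·3.9375 + 2·(2)·(2)·-0.484375 = 12.859375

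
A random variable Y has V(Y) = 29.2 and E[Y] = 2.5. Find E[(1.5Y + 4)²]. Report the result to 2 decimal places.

E[1.5Y + 4] = 1.5·2.5 + 4 = 7.75
V(1.5Y + 4) = (1.5)²·29.2 = 65.7
E[(1.5Y + 4)²] = V((1.5Y + 4)) + (E[(1.5Y + 4)])² = 65.7 + (7.75)² = 125.7625

125.76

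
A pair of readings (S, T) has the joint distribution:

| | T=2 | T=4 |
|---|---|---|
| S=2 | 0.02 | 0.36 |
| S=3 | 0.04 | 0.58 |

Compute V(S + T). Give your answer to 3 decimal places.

0.450

E[S] = 2.62,  E[T] = 3.88,  E[ST] = 10.16
V(S) = 7.1 − (2.62)² = 0.2356;  V(T) = 15.28 − (3.88)² = 0.2256
Cov(S,T) = 10.16 − (2.62)(3.88) = -0.0056
V(S + T) = (1)²·0.2356 + (1)²·0.2256 + 2·(1)·(1)·-0.0056 = 0.45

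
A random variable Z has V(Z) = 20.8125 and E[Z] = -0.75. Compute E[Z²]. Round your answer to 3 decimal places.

21.375

E[Z²] = V(Z) + (E[Z])² = 20.8125 + (-0.75)² = 21.375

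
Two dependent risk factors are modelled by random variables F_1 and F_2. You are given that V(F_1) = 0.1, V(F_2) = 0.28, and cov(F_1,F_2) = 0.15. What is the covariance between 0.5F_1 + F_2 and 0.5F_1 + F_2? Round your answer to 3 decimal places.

cov(0.5F_1 + F_2, 0.5F_1 + F_2) = (0.5)(0.5)V(F_1) + (1)(1)V(F_2) + [(0.5)(1) + (1)(0.5)]cov(F_1,F_2)
= 0.25·0.1 + 1·0.28 + 1·0.15 = 0.455

0.455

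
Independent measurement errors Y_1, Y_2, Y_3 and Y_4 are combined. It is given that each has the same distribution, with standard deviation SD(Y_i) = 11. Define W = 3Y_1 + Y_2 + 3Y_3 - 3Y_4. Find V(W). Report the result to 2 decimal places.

3388.00

V(Y_i) = (11)² = 121
By independence, V(W) = (3)²V(Y_1) + (1)²V(Y_2) + (3)²V(Y_3) + (-3)²V(Y_4)
= (3)²·121 + (1)²·121 + (3)²·121 + (-3)²·121 = 3388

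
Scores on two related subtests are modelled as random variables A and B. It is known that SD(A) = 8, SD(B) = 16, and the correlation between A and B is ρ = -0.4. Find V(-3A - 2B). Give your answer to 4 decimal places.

V(A) = (8)² = 64;  V(B) = (16)² = 256
Cov(A,B) = ρ·SD(A)·SD(B) = -0.4·8·16 = -51.2
V(-3A - 2B) = (-3)²·V(A) + (-2)²·V(B) + 2·(-3)·(-2)·Cov(A,B)
= 9·64 + 4·256 + 12·-51.2 = 985.6

985.6000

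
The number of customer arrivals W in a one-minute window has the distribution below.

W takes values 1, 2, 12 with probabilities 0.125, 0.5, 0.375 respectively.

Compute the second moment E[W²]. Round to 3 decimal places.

56.125

E[W²] = (1)²(0.125) + (2)²(0.5) + (12)²(0.375) = 56.125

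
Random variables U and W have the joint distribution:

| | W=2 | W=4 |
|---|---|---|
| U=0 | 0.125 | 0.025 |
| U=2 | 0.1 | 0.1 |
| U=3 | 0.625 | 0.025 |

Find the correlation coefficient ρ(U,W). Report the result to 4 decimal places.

-0.2044

E[U] = 2.35,  E[W] = 2.3
E[UW] = 5.25
Cov(U,W) = E[UW] − E[U]E[W] = 5.25 − (2.35)(2.3) = -0.155
var(U) = 1.1275,  var(W) = 0.51
ρ = -0.155 / √(1.1275·0.51) ≈ -0.2044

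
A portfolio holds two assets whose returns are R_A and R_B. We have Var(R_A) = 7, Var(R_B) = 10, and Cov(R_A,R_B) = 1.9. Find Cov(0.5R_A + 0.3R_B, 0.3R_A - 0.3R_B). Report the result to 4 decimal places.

0.0360

Cov(0.5R_A + 0.3R_B, 0.3R_A - 0.3R_B) = (0.5)(0.3)Var(R_A) + (0.3)(-0.3)Var(R_B) + [(0.5)(-0.3) + (0.3)(0.3)]Cov(R_A,R_B)
= 0.15·7 + -0.09·10 + -0.06·1.9 = 0.036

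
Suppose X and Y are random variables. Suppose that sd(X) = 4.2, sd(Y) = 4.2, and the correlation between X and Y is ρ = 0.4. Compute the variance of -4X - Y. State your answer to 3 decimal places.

var(X) = (4.2)² = 17.64;  var(Y) = (4.2)² = 17.64
Cov(X,Y) = ρ·sd(X)·sd(Y) = 0.4·4.2·4.2 = 7.056
var(-4X - Y) = (-4)²·var(X) + (-1)²·var(Y) + 2·(-4)·(-1)·Cov(X,Y)
= 16·17.64 + 1·17.64 + 8·7.056 = 356.328

356.328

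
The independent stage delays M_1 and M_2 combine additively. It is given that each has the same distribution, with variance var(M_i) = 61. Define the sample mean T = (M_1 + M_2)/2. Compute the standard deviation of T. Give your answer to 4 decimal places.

5.5227

By independence, var(T) = (0.5)²var(M_1) + (0.5)²var(M_2)
= (0.5)²·61 + (0.5)²·61 = 30.5
SD(T) = √30.5 ≈ 5.5227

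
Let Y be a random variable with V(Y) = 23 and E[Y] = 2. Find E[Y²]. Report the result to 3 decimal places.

E[Y²] = V(Y) + (E[Y])² = 23 + (2)² = 27

27.000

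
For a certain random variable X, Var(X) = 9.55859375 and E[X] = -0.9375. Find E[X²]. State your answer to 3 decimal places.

E[X²] = Var(X) + (E[X])² = 9.55859375 + (-0.9375)² = 10.4375

10.438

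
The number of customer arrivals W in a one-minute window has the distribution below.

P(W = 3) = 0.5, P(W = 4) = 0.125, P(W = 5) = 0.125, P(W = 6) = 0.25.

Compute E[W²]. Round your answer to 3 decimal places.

18.625

E[W²] = (3)²(0.5) + (4)²(0.125) + (5)²(0.125) + (6)²(0.25) = 18.625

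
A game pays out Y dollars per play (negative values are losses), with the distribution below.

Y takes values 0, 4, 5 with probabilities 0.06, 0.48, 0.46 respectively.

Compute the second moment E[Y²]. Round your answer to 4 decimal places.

19.1800

E[Y²] = (0)²(0.06) + (4)²(0.48) + (5)²(0.46) = 19.18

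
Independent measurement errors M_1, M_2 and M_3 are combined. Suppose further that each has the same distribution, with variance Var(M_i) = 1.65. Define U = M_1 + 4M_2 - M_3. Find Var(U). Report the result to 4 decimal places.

29.7000

By independence, Var(U) = (1)²Var(M_1) + (4)²Var(M_2) + (-1)²Var(M_3)
= (1)²·1.65 + (4)²·1.65 + (-1)²·1.65 = 29.7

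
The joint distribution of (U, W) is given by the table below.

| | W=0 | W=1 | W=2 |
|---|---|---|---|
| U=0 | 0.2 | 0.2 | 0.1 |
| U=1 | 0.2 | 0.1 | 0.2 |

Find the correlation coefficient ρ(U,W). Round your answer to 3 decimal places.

E[U] = 0.5,  E[W] = 0.9
E[UW] = 0.5
Cov(U,W) = E[UW] − E[U]E[W] = 0.5 − (0.5)(0.9) = 0.05
V(U) = 0.25,  V(W) = 0.69
ρ = 0.05 / √(0.25·0.69) ≈ 0.120

0.120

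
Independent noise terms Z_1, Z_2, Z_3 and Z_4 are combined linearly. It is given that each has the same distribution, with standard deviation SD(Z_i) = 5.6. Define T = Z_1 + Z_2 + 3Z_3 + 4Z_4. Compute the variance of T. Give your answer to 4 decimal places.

Var(Z_i) = (5.6)² = 31.36
By independence, Var(T) = (1)²Var(Z_1) + (1)²Var(Z_2) + (3)²Var(Z_3) + (4)²Var(Z_4)
= (1)²·31.36 + (1)²·31.36 + (3)²·31.36 + (4)²·31.36 = 846.72

846.7200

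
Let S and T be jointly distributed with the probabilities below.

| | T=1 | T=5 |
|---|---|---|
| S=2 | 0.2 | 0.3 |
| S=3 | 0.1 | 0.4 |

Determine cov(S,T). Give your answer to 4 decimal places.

E[S] = 2.5,  E[T] = 3.8
E[ST] = 9.7
cov(S,T) = E[ST] − E[S]E[T] = 9.7 − (2.5)(3.8) = 0.2

0.2000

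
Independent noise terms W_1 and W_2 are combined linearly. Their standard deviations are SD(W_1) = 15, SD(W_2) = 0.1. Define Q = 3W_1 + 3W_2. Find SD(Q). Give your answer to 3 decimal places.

V(W_1) = 225, V(W_2) = 0.01
By independence, V(Q) = (3)²V(W_1) + (3)²V(W_2)
= (3)²·225 + (3)²·0.01 = 2025.09
SD(Q) = √2025.09 ≈ 45.001

45.001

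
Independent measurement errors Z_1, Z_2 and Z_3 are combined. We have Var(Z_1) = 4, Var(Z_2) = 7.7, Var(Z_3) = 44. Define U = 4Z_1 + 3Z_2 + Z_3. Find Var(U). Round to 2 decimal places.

177.30

By independence, Var(U) = (4)²Var(Z_1) + (3)²Var(Z_2) + (1)²Var(Z_3)
= (4)²·4 + (3)²·7.7 + (1)²·44 = 177.3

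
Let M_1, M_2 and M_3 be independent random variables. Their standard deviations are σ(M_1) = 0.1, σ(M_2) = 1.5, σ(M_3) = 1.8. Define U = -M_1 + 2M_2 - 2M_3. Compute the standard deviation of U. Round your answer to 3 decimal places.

4.687

var(M_1) = 0.01, var(M_2) = 2.25, var(M_3) = 3.24
By independence, var(U) = (-1)²var(M_1) + (2)²var(M_2) + (-2)²var(M_3)
= (-1)²·0.01 + (2)²·2.25 + (-2)²·3.24 = 21.97
σ(U) = √21.97 ≈ 4.687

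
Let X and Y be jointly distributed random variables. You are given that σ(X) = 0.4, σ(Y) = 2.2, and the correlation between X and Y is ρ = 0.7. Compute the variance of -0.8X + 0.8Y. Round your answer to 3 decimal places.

2.412

Var(X) = (0.4)² = 0.16;  Var(Y) = (2.2)² = 4.84
Cov(X,Y) = ρ·σ(X)·σ(Y) = 0.7·0.4·2.2 = 0.616
Var(-0.8X + 0.8Y) = (-0.8)²·Var(X) + (0.8)²·Var(Y) + 2·(-0.8)·(0.8)·Cov(X,Y)
= 0.64·0.16 + 0.64·4.84 + -1.28·0.616 = 2.41152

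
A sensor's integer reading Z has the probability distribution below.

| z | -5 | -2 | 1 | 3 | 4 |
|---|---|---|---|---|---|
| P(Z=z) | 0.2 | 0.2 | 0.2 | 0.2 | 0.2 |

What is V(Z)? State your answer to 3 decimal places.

10.960

E[Z] = (-5)(0.2) + (-2)(0.2) + (1)(0.2) + (3)(0.2) + (4)(0.2) = 0.2
E[Z²] = (-5)²(0.2) + (-2)²(0.2) + (1)²(0.2) + (3)²(0.2) + (4)²(0.2) = 11
V(Z) = E[Z²] − (E[Z])² = 11 − (0.2)² = 10.96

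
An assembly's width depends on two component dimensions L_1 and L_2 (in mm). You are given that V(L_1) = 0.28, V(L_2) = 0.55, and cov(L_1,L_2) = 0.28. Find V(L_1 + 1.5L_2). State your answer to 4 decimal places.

2.3575

V(L_1 + 1.5L_2) = (1)²·V(L_1) + (1.5)²·V(L_2) + 2·(1)·(1.5)·cov(L_1,L_2)
= 1·0.28 + 2.25·0.55 + 3·0.28 = 2.3575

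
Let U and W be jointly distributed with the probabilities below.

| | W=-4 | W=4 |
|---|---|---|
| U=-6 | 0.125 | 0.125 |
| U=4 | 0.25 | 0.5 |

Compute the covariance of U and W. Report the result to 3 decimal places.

E[U] = 1.5,  E[W] = 1
E[UW] = 4
cov(U,W) = E[UW] − E[U]E[W] = 4 − (1.5)(1) = 2.5

2.500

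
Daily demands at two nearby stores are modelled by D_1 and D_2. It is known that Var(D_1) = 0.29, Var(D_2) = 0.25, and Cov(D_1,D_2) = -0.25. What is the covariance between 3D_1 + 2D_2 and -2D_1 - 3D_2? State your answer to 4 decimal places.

0.0100

Cov(3D_1 + 2D_2, -2D_1 - 3D_2) = (3)(-2)Var(D_1) + (2)(-3)Var(D_2) + [(3)(-3) + (2)(-2)]Cov(D_1,D_2)
= -6·0.29 + -6·0.25 + -13·-0.25 = 0.01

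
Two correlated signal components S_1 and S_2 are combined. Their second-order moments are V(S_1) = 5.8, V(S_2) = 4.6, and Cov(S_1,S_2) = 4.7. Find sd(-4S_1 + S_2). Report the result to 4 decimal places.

V(-4S_1 + S_2) = (-4)²·V(S_1) + (1)²·V(S_2) + 2·(-4)·(1)·Cov(S_1,S_2)
= 16·5.8 + 1·4.6 + -8·4.7 = 59.8
sd(-4S_1 + S_2) = √59.8 ≈ 7.7330

7.7330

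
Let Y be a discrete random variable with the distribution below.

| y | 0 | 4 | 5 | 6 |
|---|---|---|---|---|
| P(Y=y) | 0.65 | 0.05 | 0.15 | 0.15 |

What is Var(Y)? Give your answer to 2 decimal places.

E[Y] = (0)(0.65) + (4)(0.05) + (5)(0.15) + (6)(0.15) = 1.85
E[Y²] = (0)²(0.65) + (4)²(0.05) + (5)²(0.15) + (6)²(0.15) = 9.95
Var(Y) = E[Y²] − (E[Y])² = 9.95 − (1.85)² = 6.5275

6.53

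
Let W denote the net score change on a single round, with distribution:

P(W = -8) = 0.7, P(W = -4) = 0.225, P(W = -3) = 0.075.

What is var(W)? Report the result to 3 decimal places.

3.849

E[W] = (-8)(0.7) + (-4)(0.225) + (-3)(0.075) = -6.725
E[W²] = (-8)²(0.7) + (-4)²(0.225) + (-3)²(0.075) = 49.075
var(W) = E[W²] − (E[W])² = 49.075 − (-6.725)² = 3.849375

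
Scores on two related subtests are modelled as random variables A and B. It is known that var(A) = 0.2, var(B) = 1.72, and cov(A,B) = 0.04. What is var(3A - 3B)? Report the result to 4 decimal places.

16.5600

var(3A - 3B) = (3)²·var(A) + (-3)²·var(B) + 2·(3)·(-3)·cov(A,B)
= 9·0.2 + 9·1.72 + -18·0.04 = 16.56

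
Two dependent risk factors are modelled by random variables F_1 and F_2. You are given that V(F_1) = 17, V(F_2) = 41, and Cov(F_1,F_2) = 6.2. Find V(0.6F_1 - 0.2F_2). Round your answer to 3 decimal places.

V(0.6F_1 - 0.2F_2) = (0.6)²·V(F_1) + (-0.2)²·V(F_2) + 2·(0.6)·(-0.2)·Cov(F_1,F_2)
= 0.36·17 + 0.04·41 + -0.24·6.2 = 6.272

6.272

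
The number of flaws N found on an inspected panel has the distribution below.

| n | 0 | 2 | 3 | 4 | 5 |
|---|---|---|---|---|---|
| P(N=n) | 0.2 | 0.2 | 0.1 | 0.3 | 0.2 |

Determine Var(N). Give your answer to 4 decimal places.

E[N] = (0)(0.2) + (2)(0.2) + (3)(0.1) + (4)(0.3) + (5)(0.2) = 2.9
E[N²] = (0)²(0.2) + (2)²(0.2) + (3)²(0.1) + (4)²(0.3) + (5)²(0.2) = 11.5
Var(N) = E[N²] − (E[N])² = 11.5 − (2.9)² = 3.09

3.0900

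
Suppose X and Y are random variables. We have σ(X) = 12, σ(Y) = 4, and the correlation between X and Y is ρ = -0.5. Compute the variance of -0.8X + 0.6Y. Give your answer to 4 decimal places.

var(X) = (12)² = 144;  var(Y) = (4)² = 16
cov(X,Y) = ρ·σ(X)·σ(Y) = -0.5·12·4 = -24
var(-0.8X + 0.6Y) = (-0.8)²·var(X) + (0.6)²·var(Y) + 2·(-0.8)·(0.6)·cov(X,Y)
= 0.64·144 + 0.36·16 + -0.96·-24 = 120.96

120.9600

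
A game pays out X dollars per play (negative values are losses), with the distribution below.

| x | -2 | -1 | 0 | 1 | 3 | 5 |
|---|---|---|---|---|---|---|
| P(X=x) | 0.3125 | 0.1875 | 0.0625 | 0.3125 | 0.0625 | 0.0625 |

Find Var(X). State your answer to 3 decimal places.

E[X] = (-2)(0.3125) + (-1)(0.1875) + (0)(0.0625) + (1)(0.3125) + (3)(0.0625) + (5)(0.0625) = 0
E[X²] = (-2)²(0.3125) + (-1)²(0.1875) + (0)²(0.0625) + (1)²(0.3125) + (3)²(0.0625) + (5)²(0.0625) = 3.875
Var(X) = E[X²] − (E[X])² = 3.875 − (0)² = 3.875

3.875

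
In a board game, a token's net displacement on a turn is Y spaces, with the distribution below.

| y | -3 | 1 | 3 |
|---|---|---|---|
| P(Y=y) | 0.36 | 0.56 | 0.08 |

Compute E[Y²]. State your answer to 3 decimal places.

E[Y²] = (-3)²(0.36) + (1)²(0.56) + (3)²(0.08) = 4.52

4.520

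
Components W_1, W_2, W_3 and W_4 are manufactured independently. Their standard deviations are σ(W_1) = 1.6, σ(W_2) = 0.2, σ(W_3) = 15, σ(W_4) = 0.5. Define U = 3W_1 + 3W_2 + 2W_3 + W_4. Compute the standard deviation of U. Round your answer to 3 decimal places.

30.392

Var(W_1) = 2.56, Var(W_2) = 0.04, Var(W_3) = 225, Var(W_4) = 0.25
By independence, Var(U) = (3)²Var(W_1) + (3)²Var(W_2) + (2)²Var(W_3) + (1)²Var(W_4)
= (3)²·2.56 + (3)²·0.04 + (2)²·225 + (1)²·0.25 = 923.65
σ(U) = √923.65 ≈ 30.392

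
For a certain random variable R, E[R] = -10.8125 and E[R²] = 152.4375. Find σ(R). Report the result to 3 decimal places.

Var(R) = 152.4375 − (-10.8125)² = 35.52734375
σ(R) = √35.52734375 ≈ 5.960

5.960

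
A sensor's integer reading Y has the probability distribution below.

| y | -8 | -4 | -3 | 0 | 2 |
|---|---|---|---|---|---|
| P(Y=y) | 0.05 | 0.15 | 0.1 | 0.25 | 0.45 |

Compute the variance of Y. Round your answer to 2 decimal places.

E[Y] = (-8)(0.05) + (-4)(0.15) + (-3)(0.1) + (0)(0.25) + (2)(0.45) = -0.4
E[Y²] = (-8)²(0.05) + (-4)²(0.15) + (-3)²(0.1) + (0)²(0.25) + (2)²(0.45) = 8.3
V(Y) = E[Y²] − (E[Y])² = 8.3 − (-0.4)² = 8.14

8.14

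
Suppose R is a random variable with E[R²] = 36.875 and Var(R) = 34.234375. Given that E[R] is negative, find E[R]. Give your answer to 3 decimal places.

(E[R])² = E[R²] − Var(R) = 36.875 − 34.234375 = 2.640625
E[R] = −√2.640625 = -1.625

-1.625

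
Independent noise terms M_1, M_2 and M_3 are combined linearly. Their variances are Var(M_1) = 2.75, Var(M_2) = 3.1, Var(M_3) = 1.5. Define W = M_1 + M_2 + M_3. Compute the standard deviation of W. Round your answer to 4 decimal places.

By independence, Var(W) = (1)²Var(M_1) + (1)²Var(M_2) + (1)²Var(M_3)
= (1)²·2.75 + (1)²·3.1 + (1)²·1.5 = 7.35
SD(W) = √7.35 ≈ 2.7111

2.7111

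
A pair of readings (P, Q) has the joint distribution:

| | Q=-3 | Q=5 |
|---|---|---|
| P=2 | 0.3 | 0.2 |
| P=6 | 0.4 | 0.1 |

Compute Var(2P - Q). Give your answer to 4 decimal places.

E[P] = 4,  E[Q] = -0.6,  E[PQ] = -4
Var(P) = 20 − (4)² = 4;  Var(Q) = 13.8 − (-0.6)² = 13.44
cov(P,Q) = -4 − (4)(-0.6) = -1.6
Var(2P - Q) = (2)²·4 + (-1)²·13.44 + 2·(2)·(-1)·-1.6 = 35.84

35.8400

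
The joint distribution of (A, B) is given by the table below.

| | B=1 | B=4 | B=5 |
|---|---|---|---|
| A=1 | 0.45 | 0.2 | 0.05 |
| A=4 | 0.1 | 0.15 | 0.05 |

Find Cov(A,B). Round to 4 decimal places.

0.6450

E[A] = 1.9,  E[B] = 2.45
E[AB] = 5.3
Cov(A,B) = E[AB] − E[A]E[B] = 5.3 − (1.9)(2.45) = 0.645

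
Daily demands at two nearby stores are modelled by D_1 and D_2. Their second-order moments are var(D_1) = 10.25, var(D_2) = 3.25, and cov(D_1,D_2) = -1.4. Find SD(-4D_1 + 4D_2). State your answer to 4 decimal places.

16.1493

var(-4D_1 + 4D_2) = (-4)²·var(D_1) + (4)²·var(D_2) + 2·(-4)·(4)·cov(D_1,D_2)
= 16·10.25 + 16·3.25 + -32·-1.4 = 260.8
SD(-4D_1 + 4D_2) = √260.8 ≈ 16.1493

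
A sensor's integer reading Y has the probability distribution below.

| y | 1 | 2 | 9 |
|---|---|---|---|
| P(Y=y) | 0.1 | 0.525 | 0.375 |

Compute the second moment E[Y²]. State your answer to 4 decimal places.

32.5750

E[Y²] = (1)²(0.1) + (2)²(0.525) + (9)²(0.375) = 32.575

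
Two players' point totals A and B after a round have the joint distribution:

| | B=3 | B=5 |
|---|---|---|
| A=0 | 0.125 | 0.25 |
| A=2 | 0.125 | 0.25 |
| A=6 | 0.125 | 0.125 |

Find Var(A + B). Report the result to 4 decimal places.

5.7500

E[A] = 2.25,  E[B] = 4.25,  E[AB] = 9.25
Var(A) = 10.5 − (2.25)² = 5.4375;  Var(B) = 19 − (4.25)² = 0.9375
Cov(A,B) = 9.25 − (2.25)(4.25) = -0.3125
Var(A + B) = (1)²·5.4375 + (1)²·0.9375 + 2·(1)·(1)·-0.3125 = 5.75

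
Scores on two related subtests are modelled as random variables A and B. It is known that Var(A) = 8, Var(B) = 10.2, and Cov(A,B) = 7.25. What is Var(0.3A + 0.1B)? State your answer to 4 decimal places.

Var(0.3A + 0.1B) = (0.3)²·Var(A) + (0.1)²·Var(B) + 2·(0.3)·(0.1)·Cov(A,B)
= 0.09·8 + 0.01·10.2 + 0.06·7.25 = 1.257

1.2570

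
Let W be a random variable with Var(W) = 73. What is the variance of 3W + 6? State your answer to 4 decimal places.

Var(3W + 6) = (3)²·Var(W) = 9·73 = 657

657.0000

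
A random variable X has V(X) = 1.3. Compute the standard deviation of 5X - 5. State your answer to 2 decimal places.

5.70

V(5X - 5) = (5)²·1.3 = 32.5
SD(5X - 5) = √32.5 ≈ 5.70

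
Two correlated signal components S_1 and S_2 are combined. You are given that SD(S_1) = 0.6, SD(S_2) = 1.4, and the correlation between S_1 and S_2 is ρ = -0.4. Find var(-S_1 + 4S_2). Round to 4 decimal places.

34.4080

var(S_1) = (0.6)² = 0.36;  var(S_2) = (1.4)² = 1.96
Cov(S_1,S_2) = ρ·SD(S_1)·SD(S_2) = -0.4·0.6·1.4 = -0.336
var(-S_1 + 4S_2) = (-1)²·var(S_1) + (4)²·var(S_2) + 2·(-1)·(4)·Cov(S_1,S_2)
= 1·0.36 + 16·1.96 + -8·-0.336 = 34.408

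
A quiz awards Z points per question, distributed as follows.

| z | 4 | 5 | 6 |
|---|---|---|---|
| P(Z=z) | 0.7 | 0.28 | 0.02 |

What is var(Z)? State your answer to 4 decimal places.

0.2576

E[Z] = (4)(0.7) + (5)(0.28) + (6)(0.02) = 4.32
E[Z²] = (4)²(0.7) + (5)²(0.28) + (6)²(0.02) = 18.92
var(Z) = E[Z²] − (E[Z])² = 18.92 − (4.32)² = 0.2576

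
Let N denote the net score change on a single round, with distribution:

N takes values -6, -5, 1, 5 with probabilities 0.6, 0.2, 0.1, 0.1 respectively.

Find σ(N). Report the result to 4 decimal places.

3.6332

E[N] = (-6)(0.6) + (-5)(0.2) + (1)(0.1) + (5)(0.1) = -4
E[N²] = (-6)²(0.6) + (-5)²(0.2) + (1)²(0.1) + (5)²(0.1) = 29.2
V(N) = E[N²] − (E[N])² = 29.2 − (-4)² = 13.2
σ(N) = √13.2 ≈ 3.6332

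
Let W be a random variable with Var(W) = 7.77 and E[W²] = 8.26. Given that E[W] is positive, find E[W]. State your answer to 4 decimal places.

0.7000

(E[W])² = E[W²] − Var(W) = 8.26 − 7.77 = 0.49
E[W] = √0.49 = 0.7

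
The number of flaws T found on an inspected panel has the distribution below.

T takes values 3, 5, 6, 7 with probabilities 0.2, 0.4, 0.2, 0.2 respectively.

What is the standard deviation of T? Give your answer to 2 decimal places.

E[T] = (3)(0.2) + (5)(0.4) + (6)(0.2) + (7)(0.2) = 5.2
E[T²] = (3)²(0.2) + (5)²(0.4) + (6)²(0.2) + (7)²(0.2) = 28.8
var(T) = E[T²] − (E[T])² = 28.8 − (5.2)² = 1.76
SD(T) = √1.76 ≈ 1.33

1.33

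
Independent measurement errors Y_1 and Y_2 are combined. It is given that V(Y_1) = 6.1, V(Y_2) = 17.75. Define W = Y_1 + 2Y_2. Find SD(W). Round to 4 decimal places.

By independence, V(W) = (1)²V(Y_1) + (2)²V(Y_2)
= (1)²·6.1 + (2)²·17.75 = 77.1
SD(W) = √77.1 ≈ 8.7807

8.7807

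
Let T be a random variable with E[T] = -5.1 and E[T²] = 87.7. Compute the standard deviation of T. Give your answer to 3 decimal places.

V(T) = 87.7 − (-5.1)² = 61.69
SD(T) = √61.69 ≈ 7.854

7.854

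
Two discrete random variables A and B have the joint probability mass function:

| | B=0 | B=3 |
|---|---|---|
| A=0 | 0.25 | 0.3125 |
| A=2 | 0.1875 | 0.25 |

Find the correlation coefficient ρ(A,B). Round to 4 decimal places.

E[A] = 0.875,  E[B] = 1.6875
E[AB] = 1.5
Cov(A,B) = E[AB] − E[A]E[B] = 1.5 − (0.875)(1.6875) = 0.0234375
Var(A) = 0.984375,  Var(B) = 2.21484375
ρ = 0.0234375 / √(0.984375·2.21484375) ≈ 0.0159

0.0159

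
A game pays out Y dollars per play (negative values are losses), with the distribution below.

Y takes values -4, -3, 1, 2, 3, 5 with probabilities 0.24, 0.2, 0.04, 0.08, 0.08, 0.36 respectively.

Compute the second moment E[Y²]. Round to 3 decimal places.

E[Y²] = (-4)²(0.24) + (-3)²(0.2) + (1)²(0.04) + (2)²(0.08) + (3)²(0.08) + (5)²(0.36) = 15.72

15.720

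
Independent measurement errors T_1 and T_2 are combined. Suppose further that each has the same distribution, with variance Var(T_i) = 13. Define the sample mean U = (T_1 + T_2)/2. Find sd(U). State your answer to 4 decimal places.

2.5495

By independence, Var(U) = (0.5)²Var(T_1) + (0.5)²Var(T_2)
= (0.5)²·13 + (0.5)²·13 = 6.5
sd(U) = √6.5 ≈ 2.5495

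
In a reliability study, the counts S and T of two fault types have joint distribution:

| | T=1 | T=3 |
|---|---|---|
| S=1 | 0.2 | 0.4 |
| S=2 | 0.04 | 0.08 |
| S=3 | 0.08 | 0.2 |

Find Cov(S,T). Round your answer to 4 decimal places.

0.0352

E[S] = 1.68,  E[T] = 2.36
E[ST] = 4
Cov(S,T) = E[ST] − E[S]E[T] = 4 − (1.68)(2.36) = 0.0352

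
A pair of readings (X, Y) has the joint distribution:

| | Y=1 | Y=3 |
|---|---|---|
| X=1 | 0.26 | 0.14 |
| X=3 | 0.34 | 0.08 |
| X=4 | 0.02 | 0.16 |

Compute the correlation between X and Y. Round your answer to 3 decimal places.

0.202

E[X] = 2.38,  E[Y] = 1.76
E[XY] = 4.42
cov(X,Y) = E[XY] − E[X]E[Y] = 4.42 − (2.38)(1.76) = 0.2312
V(X) = 1.3956,  V(Y) = 0.9424
ρ = 0.2312 / √(1.3956·0.9424) ≈ 0.202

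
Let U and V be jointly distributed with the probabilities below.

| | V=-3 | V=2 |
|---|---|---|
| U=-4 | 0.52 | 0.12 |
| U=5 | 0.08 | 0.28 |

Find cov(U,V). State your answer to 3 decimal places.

E[U] = -0.76,  E[V] = -1
E[UV] = 6.88
cov(U,V) = E[UV] − E[U]E[V] = 6.88 − (-0.76)(-1) = 6.12

6.120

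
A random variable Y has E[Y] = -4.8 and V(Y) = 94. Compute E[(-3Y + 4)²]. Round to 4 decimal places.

1184.5600

E[-3Y + 4] = -3·-4.8 + 4 = 18.4
V(-3Y + 4) = (-3)²·94 = 846
E[(-3Y + 4)²] = V((-3Y + 4)) + (E[(-3Y + 4)])² = 846 + (18.4)² = 1184.56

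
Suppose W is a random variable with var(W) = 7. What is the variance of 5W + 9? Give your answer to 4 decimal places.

175.0000

var(5W + 9) = (5)²·var(W) = 25·7 = 175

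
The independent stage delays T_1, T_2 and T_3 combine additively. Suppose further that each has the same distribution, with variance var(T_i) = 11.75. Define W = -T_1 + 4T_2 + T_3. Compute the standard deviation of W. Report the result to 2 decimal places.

By independence, var(W) = (-1)²var(T_1) + (4)²var(T_2) + (1)²var(T_3)
= (-1)²·11.75 + (4)²·11.75 + (1)²·11.75 = 211.5
SD(W) = √211.5 ≈ 14.54

14.54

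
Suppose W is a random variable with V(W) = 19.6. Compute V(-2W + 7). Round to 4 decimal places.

78.4000

V(-2W + 7) = (-2)²·V(W) = 4·19.6 = 78.4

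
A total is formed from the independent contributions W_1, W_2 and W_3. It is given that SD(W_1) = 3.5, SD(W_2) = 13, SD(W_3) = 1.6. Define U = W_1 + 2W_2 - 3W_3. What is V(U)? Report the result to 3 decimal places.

711.290

V(W_1) = 12.25, V(W_2) = 169, V(W_3) = 2.56
By independence, V(U) = (1)²V(W_1) + (2)²V(W_2) + (-3)²V(W_3)
= (1)²·12.25 + (2)²·169 + (-3)²·2.56 = 711.29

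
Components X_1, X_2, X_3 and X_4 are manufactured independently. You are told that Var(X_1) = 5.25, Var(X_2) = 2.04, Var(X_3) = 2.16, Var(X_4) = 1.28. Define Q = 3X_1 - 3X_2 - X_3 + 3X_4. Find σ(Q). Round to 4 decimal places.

8.9045

By independence, Var(Q) = (3)²Var(X_1) + (-3)²Var(X_2) + (-1)²Var(X_3) + (3)²Var(X_4)
= (3)²·5.25 + (-3)²·2.04 + (-1)²·2.16 + (3)²·1.28 = 79.29
σ(Q) = √79.29 ≈ 8.9045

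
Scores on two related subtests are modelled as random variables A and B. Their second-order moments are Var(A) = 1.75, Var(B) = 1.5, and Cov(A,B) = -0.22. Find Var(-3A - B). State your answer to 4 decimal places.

Var(-3A - B) = (-3)²·Var(A) + (-1)²·Var(B) + 2·(-3)·(-1)·Cov(A,B)
= 9·1.75 + 1·1.5 + 6·-0.22 = 15.93

15.9300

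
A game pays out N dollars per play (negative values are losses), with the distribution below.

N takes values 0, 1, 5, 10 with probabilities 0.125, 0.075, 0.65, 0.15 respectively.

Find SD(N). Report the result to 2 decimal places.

2.84

E[N] = (0)(0.125) + (1)(0.075) + (5)(0.65) + (10)(0.15) = 4.825
E[N²] = (0)²(0.125) + (1)²(0.075) + (5)²(0.65) + (10)²(0.15) = 31.325
V(N) = E[N²] − (E[N])² = 31.325 − (4.825)² = 8.044375
SD(N) = √8.044375 ≈ 2.84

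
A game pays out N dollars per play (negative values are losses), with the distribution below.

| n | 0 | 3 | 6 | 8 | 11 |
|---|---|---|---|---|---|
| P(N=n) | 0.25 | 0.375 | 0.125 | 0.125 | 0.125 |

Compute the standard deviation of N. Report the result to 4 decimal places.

3.5969

E[N] = (0)(0.25) + (3)(0.375) + (6)(0.125) + (8)(0.125) + (11)(0.125) = 4.25
E[N²] = (0)²(0.25) + (3)²(0.375) + (6)²(0.125) + (8)²(0.125) + (11)²(0.125) = 31
V(N) = E[N²] − (E[N])² = 31 − (4.25)² = 12.9375
SD(N) = √12.9375 ≈ 3.5969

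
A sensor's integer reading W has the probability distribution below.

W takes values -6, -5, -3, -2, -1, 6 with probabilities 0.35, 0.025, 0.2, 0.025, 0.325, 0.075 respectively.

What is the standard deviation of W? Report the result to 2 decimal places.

3.25

E[W] = (-6)(0.35) + (-5)(0.025) + (-3)(0.2) + (-2)(0.025) + (-1)(0.325) + (6)(0.075) = -2.75
E[W²] = (-6)²(0.35) + (-5)²(0.025) + (-3)²(0.2) + (-2)²(0.025) + (-1)²(0.325) + (6)²(0.075) = 18.15
Var(W) = E[W²] − (E[W])² = 18.15 − (-2.75)² = 10.5875
SD(W) = √10.5875 ≈ 3.25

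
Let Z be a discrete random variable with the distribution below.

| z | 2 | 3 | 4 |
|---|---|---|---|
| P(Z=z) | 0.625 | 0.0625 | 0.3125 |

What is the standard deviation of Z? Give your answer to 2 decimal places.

E[Z] = (2)(0.625) + (3)(0.0625) + (4)(0.3125) = 2.6875
E[Z²] = (2)²(0.625) + (3)²(0.0625) + (4)²(0.3125) = 8.0625
var(Z) = E[Z²] − (E[Z])² = 8.0625 − (2.6875)² = 0.83984375
σ(Z) = √0.83984375 ≈ 0.92

0.92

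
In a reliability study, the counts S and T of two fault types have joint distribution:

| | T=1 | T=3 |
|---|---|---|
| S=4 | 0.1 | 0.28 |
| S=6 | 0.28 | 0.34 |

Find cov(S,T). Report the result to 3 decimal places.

-0.178

E[S] = 5.24,  E[T] = 2.24
E[ST] = 11.56
cov(S,T) = E[ST] − E[S]E[T] = 11.56 − (5.24)(2.24) = -0.1776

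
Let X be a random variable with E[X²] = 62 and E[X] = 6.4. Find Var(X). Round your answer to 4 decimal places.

Var(X) = 62 − (6.4)² = 21.04

21.0400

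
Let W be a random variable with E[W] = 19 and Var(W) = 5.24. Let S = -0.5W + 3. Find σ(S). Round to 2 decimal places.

Var(-0.5W + 3) = (-0.5)²·5.24 = 1.31
σ(S) = √1.31 ≈ 1.14

1.14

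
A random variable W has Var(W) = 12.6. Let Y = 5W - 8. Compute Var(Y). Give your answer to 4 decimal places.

315.0000

Var(5W - 8) = (5)²·Var(W) = 25·12.6 = 315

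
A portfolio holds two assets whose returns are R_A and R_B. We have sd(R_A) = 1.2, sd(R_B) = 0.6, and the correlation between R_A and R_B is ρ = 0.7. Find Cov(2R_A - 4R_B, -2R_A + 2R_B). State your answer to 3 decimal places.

Var(R_A) = (1.2)² = 1.44;  Var(R_B) = (0.6)² = 0.36
Cov(R_A,R_B) = ρ·sd(R_A)·sd(R_B) = 0.7·1.2·0.6 = 0.504
Cov(2R_A - 4R_B, -2R_A + 2R_B) = (2)(-2)Var(R_A) + (-4)(2)Var(R_B) + [(2)(2) + (-4)(-2)]Cov(R_A,R_B)
= -4·1.44 + -8·0.36 + 12·0.504 = -2.592

-2.592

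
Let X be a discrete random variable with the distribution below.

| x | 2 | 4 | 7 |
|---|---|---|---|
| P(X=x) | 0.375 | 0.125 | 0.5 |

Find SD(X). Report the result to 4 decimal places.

E[X] = (2)(0.375) + (4)(0.125) + (7)(0.5) = 4.75
E[X²] = (2)²(0.375) + (4)²(0.125) + (7)²(0.5) = 28
var(X) = E[X²] − (E[X])² = 28 − (4.75)² = 5.4375
SD(X) = √5.4375 ≈ 2.3318

2.3318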